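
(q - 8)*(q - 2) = q^2 - 10*q + 16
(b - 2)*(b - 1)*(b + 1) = b^3 - 2*b^2 - b + 2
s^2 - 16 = (s - 4)*(s + 4)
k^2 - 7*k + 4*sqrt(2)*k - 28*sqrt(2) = (k - 7)*(k + 4*sqrt(2))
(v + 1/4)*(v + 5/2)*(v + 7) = v^3 + 39*v^2/4 + 159*v/8 + 35/8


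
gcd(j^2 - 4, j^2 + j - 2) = j + 2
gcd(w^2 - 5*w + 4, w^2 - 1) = w - 1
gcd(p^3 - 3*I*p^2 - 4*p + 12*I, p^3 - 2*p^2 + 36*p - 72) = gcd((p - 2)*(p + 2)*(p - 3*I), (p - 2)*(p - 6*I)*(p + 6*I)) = p - 2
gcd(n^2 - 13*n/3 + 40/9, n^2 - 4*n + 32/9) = n - 8/3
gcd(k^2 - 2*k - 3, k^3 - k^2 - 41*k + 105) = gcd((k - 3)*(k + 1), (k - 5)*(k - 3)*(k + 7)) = k - 3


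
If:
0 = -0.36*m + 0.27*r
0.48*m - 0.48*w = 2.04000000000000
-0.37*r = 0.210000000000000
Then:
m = -0.43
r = -0.57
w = -4.68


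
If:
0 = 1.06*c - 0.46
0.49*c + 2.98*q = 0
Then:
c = 0.43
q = -0.07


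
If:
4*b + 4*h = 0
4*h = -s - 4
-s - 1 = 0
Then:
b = 3/4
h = -3/4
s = -1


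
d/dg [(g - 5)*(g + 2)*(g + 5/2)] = 3*g^2 - g - 35/2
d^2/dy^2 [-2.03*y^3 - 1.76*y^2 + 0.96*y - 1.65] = -12.18*y - 3.52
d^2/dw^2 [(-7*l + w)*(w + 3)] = 2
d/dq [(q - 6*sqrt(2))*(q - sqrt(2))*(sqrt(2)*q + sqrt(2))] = 3*sqrt(2)*q^2 - 28*q + 2*sqrt(2)*q - 14 + 12*sqrt(2)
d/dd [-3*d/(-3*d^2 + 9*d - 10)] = 3*(10 - 3*d^2)/(9*d^4 - 54*d^3 + 141*d^2 - 180*d + 100)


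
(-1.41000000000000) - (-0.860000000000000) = -0.550000000000000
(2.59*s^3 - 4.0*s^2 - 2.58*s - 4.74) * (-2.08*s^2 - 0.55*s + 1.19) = -5.3872*s^5 + 6.8955*s^4 + 10.6485*s^3 + 6.5182*s^2 - 0.4632*s - 5.6406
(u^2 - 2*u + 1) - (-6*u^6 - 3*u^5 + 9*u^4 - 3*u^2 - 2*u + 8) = 6*u^6 + 3*u^5 - 9*u^4 + 4*u^2 - 7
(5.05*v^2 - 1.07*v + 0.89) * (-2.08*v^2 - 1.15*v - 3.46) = -10.504*v^4 - 3.5819*v^3 - 18.0937*v^2 + 2.6787*v - 3.0794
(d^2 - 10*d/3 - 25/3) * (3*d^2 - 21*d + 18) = 3*d^4 - 31*d^3 + 63*d^2 + 115*d - 150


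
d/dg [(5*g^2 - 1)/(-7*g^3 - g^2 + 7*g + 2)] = (35*g^4 + 14*g^2 + 18*g + 7)/(49*g^6 + 14*g^5 - 97*g^4 - 42*g^3 + 45*g^2 + 28*g + 4)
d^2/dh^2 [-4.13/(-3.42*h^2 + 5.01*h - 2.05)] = (-96.612264*h^2 + 141.528492*h + 4.13*(6.84*h - 5.01)*(13.68*h - 10.02) - 57.91086)/(3.42*h^2 - 5.01*h + 2.05)^3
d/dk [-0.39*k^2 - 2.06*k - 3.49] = -0.78*k - 2.06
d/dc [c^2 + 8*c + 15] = 2*c + 8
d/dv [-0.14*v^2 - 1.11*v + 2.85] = -0.28*v - 1.11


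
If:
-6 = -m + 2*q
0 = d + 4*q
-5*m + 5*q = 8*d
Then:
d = -40/9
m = 74/9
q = 10/9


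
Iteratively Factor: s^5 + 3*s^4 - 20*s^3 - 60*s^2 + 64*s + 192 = (s - 4)*(s^4 + 7*s^3 + 8*s^2 - 28*s - 48) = (s - 4)*(s + 4)*(s^3 + 3*s^2 - 4*s - 12) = (s - 4)*(s + 2)*(s + 4)*(s^2 + s - 6) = (s - 4)*(s - 2)*(s + 2)*(s + 4)*(s + 3)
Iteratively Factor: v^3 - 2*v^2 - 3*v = (v + 1)*(v^2 - 3*v) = v*(v + 1)*(v - 3)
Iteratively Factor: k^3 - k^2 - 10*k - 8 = (k + 1)*(k^2 - 2*k - 8) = (k + 1)*(k + 2)*(k - 4)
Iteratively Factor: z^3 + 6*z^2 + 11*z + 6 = (z + 3)*(z^2 + 3*z + 2) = (z + 1)*(z + 3)*(z + 2)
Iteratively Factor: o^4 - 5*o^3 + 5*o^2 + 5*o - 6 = (o + 1)*(o^3 - 6*o^2 + 11*o - 6) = (o - 3)*(o + 1)*(o^2 - 3*o + 2) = (o - 3)*(o - 2)*(o + 1)*(o - 1)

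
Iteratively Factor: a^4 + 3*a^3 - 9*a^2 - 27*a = (a)*(a^3 + 3*a^2 - 9*a - 27) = a*(a + 3)*(a^2 - 9) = a*(a - 3)*(a + 3)*(a + 3)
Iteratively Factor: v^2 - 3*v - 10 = (v - 5)*(v + 2)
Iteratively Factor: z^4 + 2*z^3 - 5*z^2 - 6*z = (z + 1)*(z^3 + z^2 - 6*z) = (z + 1)*(z + 3)*(z^2 - 2*z) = (z - 2)*(z + 1)*(z + 3)*(z)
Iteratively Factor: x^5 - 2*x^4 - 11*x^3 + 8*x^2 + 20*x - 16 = (x - 1)*(x^4 - x^3 - 12*x^2 - 4*x + 16) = (x - 1)^2*(x^3 - 12*x - 16) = (x - 1)^2*(x + 2)*(x^2 - 2*x - 8) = (x - 1)^2*(x + 2)^2*(x - 4)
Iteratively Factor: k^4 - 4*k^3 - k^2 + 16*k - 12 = (k - 2)*(k^3 - 2*k^2 - 5*k + 6) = (k - 2)*(k - 1)*(k^2 - k - 6) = (k - 3)*(k - 2)*(k - 1)*(k + 2)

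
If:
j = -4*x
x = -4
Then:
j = 16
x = -4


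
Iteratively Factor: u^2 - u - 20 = (u + 4)*(u - 5)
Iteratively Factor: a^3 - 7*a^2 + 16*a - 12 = (a - 2)*(a^2 - 5*a + 6) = (a - 3)*(a - 2)*(a - 2)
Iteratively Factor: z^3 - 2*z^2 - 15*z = (z + 3)*(z^2 - 5*z) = z*(z + 3)*(z - 5)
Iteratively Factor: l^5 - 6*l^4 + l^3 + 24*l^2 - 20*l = (l - 5)*(l^4 - l^3 - 4*l^2 + 4*l) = (l - 5)*(l + 2)*(l^3 - 3*l^2 + 2*l) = (l - 5)*(l - 1)*(l + 2)*(l^2 - 2*l) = l*(l - 5)*(l - 1)*(l + 2)*(l - 2)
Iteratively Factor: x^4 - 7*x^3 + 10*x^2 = (x - 5)*(x^3 - 2*x^2) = (x - 5)*(x - 2)*(x^2) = x*(x - 5)*(x - 2)*(x)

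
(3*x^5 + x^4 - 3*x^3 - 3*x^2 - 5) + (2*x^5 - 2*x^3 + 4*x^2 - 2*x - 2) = 5*x^5 + x^4 - 5*x^3 + x^2 - 2*x - 7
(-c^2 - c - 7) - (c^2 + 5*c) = -2*c^2 - 6*c - 7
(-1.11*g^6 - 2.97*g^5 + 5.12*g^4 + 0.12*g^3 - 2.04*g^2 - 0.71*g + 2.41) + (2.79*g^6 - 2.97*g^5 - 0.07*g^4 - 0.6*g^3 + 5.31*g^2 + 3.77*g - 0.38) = 1.68*g^6 - 5.94*g^5 + 5.05*g^4 - 0.48*g^3 + 3.27*g^2 + 3.06*g + 2.03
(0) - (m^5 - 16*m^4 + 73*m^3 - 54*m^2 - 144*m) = -m^5 + 16*m^4 - 73*m^3 + 54*m^2 + 144*m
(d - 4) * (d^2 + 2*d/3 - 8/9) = d^3 - 10*d^2/3 - 32*d/9 + 32/9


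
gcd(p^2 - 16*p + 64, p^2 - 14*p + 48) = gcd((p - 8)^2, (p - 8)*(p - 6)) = p - 8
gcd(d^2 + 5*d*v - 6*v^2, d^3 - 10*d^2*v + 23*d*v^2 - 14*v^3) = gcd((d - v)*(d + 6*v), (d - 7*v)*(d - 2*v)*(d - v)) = -d + v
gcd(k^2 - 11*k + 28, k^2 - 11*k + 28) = k^2 - 11*k + 28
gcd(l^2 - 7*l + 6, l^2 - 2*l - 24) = l - 6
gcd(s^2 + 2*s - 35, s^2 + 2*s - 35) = s^2 + 2*s - 35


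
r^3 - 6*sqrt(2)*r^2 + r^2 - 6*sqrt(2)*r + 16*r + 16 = (r + 1)*(r - 4*sqrt(2))*(r - 2*sqrt(2))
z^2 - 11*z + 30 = (z - 6)*(z - 5)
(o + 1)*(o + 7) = o^2 + 8*o + 7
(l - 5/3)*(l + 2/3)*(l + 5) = l^3 + 4*l^2 - 55*l/9 - 50/9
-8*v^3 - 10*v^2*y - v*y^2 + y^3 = (-4*v + y)*(v + y)*(2*v + y)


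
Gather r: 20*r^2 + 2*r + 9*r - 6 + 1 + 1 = 20*r^2 + 11*r - 4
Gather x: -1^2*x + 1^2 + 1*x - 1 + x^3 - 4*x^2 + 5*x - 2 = x^3 - 4*x^2 + 5*x - 2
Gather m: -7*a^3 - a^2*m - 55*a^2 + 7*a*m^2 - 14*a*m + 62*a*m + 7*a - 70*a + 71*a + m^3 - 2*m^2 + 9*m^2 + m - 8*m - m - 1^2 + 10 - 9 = -7*a^3 - 55*a^2 + 8*a + m^3 + m^2*(7*a + 7) + m*(-a^2 + 48*a - 8)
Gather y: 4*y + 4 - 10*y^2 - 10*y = -10*y^2 - 6*y + 4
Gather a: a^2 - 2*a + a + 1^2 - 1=a^2 - a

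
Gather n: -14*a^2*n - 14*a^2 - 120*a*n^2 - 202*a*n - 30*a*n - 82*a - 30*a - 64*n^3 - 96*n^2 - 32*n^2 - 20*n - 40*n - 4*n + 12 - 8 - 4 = -14*a^2 - 112*a - 64*n^3 + n^2*(-120*a - 128) + n*(-14*a^2 - 232*a - 64)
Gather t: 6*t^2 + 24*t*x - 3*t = 6*t^2 + t*(24*x - 3)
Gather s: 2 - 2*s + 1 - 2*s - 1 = 2 - 4*s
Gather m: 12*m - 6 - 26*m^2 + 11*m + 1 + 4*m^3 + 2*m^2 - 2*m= 4*m^3 - 24*m^2 + 21*m - 5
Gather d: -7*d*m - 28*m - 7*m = -7*d*m - 35*m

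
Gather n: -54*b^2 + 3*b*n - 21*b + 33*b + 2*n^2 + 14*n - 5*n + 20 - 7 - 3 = -54*b^2 + 12*b + 2*n^2 + n*(3*b + 9) + 10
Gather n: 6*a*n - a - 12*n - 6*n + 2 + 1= -a + n*(6*a - 18) + 3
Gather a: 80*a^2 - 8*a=80*a^2 - 8*a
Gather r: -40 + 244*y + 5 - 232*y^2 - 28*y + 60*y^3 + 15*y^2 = 60*y^3 - 217*y^2 + 216*y - 35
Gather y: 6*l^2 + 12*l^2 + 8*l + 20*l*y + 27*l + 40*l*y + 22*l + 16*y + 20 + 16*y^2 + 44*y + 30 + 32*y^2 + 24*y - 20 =18*l^2 + 57*l + 48*y^2 + y*(60*l + 84) + 30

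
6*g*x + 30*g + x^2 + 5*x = (6*g + x)*(x + 5)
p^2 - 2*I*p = p*(p - 2*I)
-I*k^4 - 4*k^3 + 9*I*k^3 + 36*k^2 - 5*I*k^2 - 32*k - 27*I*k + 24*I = (k - 8)*(k - 3*I)*(k - I)*(-I*k + I)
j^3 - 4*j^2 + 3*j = j*(j - 3)*(j - 1)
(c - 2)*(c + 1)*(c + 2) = c^3 + c^2 - 4*c - 4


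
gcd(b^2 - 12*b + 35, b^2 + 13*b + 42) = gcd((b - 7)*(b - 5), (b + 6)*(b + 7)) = 1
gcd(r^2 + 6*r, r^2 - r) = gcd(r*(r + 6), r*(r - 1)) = r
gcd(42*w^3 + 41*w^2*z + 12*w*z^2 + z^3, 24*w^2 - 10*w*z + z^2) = 1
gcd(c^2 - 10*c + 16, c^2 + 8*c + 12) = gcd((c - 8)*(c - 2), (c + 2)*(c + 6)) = 1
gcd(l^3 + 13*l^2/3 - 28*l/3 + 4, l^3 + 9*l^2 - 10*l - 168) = l + 6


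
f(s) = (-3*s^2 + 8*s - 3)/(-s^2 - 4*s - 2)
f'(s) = (8 - 6*s)/(-s^2 - 4*s - 2) + (2*s + 4)*(-3*s^2 + 8*s - 3)/(-s^2 - 4*s - 2)^2 = 2*(10*s^2 + 3*s - 14)/(s^4 + 8*s^3 + 20*s^2 + 16*s + 4)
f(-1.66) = -13.03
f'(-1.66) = 4.83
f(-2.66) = -29.09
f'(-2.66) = 39.86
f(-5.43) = 13.81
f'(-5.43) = 5.55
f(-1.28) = -12.25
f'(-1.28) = -1.33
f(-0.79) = -20.89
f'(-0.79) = -70.54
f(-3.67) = 92.24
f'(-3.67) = 352.46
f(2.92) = 0.24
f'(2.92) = 0.32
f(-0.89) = -16.27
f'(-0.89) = -29.67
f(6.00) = 1.02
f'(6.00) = 0.19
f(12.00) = 1.75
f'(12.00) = 0.08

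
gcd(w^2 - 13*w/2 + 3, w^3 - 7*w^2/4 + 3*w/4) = 1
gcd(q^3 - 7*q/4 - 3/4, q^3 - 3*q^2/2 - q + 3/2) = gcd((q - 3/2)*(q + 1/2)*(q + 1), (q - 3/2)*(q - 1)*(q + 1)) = q^2 - q/2 - 3/2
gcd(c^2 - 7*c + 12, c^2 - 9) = c - 3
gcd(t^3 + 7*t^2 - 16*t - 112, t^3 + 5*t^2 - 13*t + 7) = t + 7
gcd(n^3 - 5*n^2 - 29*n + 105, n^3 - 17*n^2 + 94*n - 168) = n - 7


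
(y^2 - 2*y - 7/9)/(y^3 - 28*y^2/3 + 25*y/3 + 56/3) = (y + 1/3)/(y^2 - 7*y - 8)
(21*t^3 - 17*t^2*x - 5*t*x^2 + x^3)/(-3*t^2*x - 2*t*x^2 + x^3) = (-21*t^3 + 17*t^2*x + 5*t*x^2 - x^3)/(x*(3*t^2 + 2*t*x - x^2))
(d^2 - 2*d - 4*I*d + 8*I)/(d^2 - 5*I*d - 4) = (d - 2)/(d - I)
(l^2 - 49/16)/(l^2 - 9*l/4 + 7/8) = (4*l + 7)/(2*(2*l - 1))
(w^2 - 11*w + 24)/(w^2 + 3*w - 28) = (w^2 - 11*w + 24)/(w^2 + 3*w - 28)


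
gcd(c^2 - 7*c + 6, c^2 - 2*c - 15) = 1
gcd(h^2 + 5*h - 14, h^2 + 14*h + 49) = h + 7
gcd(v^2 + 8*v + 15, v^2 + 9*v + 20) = v + 5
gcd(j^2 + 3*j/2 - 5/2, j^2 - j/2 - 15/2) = j + 5/2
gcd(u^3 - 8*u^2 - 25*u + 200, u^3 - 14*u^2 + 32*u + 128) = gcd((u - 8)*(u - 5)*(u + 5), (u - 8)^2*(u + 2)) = u - 8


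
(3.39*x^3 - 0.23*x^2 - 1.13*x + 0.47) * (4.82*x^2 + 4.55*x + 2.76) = 16.3398*x^5 + 14.3159*x^4 + 2.8633*x^3 - 3.5109*x^2 - 0.9803*x + 1.2972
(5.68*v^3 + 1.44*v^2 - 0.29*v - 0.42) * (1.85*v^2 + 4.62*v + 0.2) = 10.508*v^5 + 28.9056*v^4 + 7.2523*v^3 - 1.8288*v^2 - 1.9984*v - 0.084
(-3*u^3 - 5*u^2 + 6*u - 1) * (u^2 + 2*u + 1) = -3*u^5 - 11*u^4 - 7*u^3 + 6*u^2 + 4*u - 1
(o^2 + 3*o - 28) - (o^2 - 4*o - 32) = 7*o + 4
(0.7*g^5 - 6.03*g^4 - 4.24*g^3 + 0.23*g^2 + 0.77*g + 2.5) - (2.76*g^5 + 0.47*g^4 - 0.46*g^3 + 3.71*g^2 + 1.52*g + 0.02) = -2.06*g^5 - 6.5*g^4 - 3.78*g^3 - 3.48*g^2 - 0.75*g + 2.48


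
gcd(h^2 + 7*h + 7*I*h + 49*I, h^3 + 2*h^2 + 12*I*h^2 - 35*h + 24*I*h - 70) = h + 7*I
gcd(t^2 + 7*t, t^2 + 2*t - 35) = t + 7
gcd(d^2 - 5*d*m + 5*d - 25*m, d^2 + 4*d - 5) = d + 5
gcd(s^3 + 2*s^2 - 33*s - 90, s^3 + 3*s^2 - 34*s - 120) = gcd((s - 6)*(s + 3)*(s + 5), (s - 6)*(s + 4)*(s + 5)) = s^2 - s - 30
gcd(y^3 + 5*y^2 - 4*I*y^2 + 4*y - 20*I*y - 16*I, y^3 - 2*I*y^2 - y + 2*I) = y + 1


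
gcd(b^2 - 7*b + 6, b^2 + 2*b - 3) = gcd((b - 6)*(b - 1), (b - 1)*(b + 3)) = b - 1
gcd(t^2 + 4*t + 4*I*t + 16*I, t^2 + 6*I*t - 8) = t + 4*I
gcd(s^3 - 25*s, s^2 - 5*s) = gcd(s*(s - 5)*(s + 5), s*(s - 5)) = s^2 - 5*s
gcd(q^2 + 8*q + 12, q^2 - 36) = q + 6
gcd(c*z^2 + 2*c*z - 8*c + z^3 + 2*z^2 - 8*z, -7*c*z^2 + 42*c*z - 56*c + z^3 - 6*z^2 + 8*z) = z - 2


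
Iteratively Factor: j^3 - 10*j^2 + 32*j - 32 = (j - 2)*(j^2 - 8*j + 16) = (j - 4)*(j - 2)*(j - 4)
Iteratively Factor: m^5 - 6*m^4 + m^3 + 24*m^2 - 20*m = (m - 2)*(m^4 - 4*m^3 - 7*m^2 + 10*m) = m*(m - 2)*(m^3 - 4*m^2 - 7*m + 10) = m*(m - 2)*(m - 1)*(m^2 - 3*m - 10) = m*(m - 5)*(m - 2)*(m - 1)*(m + 2)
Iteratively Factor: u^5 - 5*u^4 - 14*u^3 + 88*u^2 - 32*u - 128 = (u - 2)*(u^4 - 3*u^3 - 20*u^2 + 48*u + 64) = (u - 4)*(u - 2)*(u^3 + u^2 - 16*u - 16) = (u - 4)*(u - 2)*(u + 1)*(u^2 - 16) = (u - 4)*(u - 2)*(u + 1)*(u + 4)*(u - 4)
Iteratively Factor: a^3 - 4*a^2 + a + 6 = (a - 2)*(a^2 - 2*a - 3) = (a - 2)*(a + 1)*(a - 3)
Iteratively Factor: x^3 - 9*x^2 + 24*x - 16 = (x - 1)*(x^2 - 8*x + 16) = (x - 4)*(x - 1)*(x - 4)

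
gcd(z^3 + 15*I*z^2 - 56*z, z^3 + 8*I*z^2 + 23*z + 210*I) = z + 7*I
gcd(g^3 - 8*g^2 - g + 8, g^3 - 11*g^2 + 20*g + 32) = g^2 - 7*g - 8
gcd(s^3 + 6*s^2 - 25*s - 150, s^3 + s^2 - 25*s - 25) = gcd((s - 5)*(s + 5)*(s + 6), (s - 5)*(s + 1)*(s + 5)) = s^2 - 25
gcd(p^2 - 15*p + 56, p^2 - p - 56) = p - 8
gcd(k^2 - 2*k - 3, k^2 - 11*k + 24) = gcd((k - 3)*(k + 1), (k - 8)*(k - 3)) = k - 3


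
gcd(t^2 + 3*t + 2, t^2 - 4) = t + 2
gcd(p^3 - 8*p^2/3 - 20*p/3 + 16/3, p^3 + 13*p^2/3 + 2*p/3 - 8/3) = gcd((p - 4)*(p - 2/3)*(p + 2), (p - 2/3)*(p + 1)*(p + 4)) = p - 2/3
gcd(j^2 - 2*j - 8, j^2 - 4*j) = j - 4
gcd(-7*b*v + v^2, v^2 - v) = v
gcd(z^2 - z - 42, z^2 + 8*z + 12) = z + 6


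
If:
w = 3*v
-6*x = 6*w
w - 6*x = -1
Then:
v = -1/21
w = -1/7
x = 1/7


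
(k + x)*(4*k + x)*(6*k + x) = 24*k^3 + 34*k^2*x + 11*k*x^2 + x^3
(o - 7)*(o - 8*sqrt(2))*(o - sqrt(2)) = o^3 - 9*sqrt(2)*o^2 - 7*o^2 + 16*o + 63*sqrt(2)*o - 112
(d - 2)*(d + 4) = d^2 + 2*d - 8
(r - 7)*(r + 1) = r^2 - 6*r - 7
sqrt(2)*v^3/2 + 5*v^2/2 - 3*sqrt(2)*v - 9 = (v - 3*sqrt(2)/2)*(v + 3*sqrt(2))*(sqrt(2)*v/2 + 1)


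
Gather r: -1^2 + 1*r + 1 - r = 0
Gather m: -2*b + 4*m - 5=-2*b + 4*m - 5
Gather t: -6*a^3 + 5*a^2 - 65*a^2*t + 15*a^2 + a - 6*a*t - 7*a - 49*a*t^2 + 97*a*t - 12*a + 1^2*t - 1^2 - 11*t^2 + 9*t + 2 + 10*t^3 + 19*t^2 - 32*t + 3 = -6*a^3 + 20*a^2 - 18*a + 10*t^3 + t^2*(8 - 49*a) + t*(-65*a^2 + 91*a - 22) + 4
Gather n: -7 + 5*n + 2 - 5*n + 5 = 0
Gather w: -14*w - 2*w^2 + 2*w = -2*w^2 - 12*w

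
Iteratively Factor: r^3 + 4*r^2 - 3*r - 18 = (r - 2)*(r^2 + 6*r + 9) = (r - 2)*(r + 3)*(r + 3)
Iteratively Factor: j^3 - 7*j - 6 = (j + 2)*(j^2 - 2*j - 3) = (j - 3)*(j + 2)*(j + 1)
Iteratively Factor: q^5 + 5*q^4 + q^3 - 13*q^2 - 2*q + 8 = (q - 1)*(q^4 + 6*q^3 + 7*q^2 - 6*q - 8) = (q - 1)*(q + 4)*(q^3 + 2*q^2 - q - 2) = (q - 1)*(q + 2)*(q + 4)*(q^2 - 1) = (q - 1)*(q + 1)*(q + 2)*(q + 4)*(q - 1)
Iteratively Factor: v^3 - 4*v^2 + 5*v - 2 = (v - 1)*(v^2 - 3*v + 2) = (v - 1)^2*(v - 2)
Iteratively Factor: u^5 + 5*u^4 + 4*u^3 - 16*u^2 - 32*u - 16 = (u - 2)*(u^4 + 7*u^3 + 18*u^2 + 20*u + 8) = (u - 2)*(u + 2)*(u^3 + 5*u^2 + 8*u + 4) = (u - 2)*(u + 2)^2*(u^2 + 3*u + 2) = (u - 2)*(u + 1)*(u + 2)^2*(u + 2)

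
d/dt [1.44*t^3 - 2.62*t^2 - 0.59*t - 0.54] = 4.32*t^2 - 5.24*t - 0.59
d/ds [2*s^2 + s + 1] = 4*s + 1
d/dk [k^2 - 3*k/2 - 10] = 2*k - 3/2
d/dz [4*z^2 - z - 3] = 8*z - 1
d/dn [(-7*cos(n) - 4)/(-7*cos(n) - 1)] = 21*sin(n)/(7*cos(n) + 1)^2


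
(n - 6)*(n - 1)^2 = n^3 - 8*n^2 + 13*n - 6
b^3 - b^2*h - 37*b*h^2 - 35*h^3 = (b - 7*h)*(b + h)*(b + 5*h)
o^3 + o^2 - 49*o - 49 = (o - 7)*(o + 1)*(o + 7)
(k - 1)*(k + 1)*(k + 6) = k^3 + 6*k^2 - k - 6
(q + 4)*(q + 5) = q^2 + 9*q + 20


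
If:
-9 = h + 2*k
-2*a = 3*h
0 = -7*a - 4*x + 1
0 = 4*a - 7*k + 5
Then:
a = -219/10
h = 73/5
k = -59/5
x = 1543/40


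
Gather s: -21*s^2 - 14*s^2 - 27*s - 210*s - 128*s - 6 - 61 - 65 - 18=-35*s^2 - 365*s - 150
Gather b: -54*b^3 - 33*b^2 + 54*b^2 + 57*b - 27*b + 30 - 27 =-54*b^3 + 21*b^2 + 30*b + 3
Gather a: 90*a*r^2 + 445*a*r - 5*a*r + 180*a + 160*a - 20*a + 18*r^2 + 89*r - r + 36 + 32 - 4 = a*(90*r^2 + 440*r + 320) + 18*r^2 + 88*r + 64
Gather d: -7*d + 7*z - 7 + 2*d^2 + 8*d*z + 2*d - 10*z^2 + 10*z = 2*d^2 + d*(8*z - 5) - 10*z^2 + 17*z - 7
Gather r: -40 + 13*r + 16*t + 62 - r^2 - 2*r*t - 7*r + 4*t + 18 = -r^2 + r*(6 - 2*t) + 20*t + 40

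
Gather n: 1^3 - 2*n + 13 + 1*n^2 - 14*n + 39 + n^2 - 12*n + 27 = 2*n^2 - 28*n + 80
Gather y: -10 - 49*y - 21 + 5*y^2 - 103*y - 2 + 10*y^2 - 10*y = 15*y^2 - 162*y - 33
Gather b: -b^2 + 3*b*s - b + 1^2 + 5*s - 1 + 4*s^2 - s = -b^2 + b*(3*s - 1) + 4*s^2 + 4*s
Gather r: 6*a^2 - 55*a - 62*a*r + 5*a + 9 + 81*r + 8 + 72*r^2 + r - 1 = 6*a^2 - 50*a + 72*r^2 + r*(82 - 62*a) + 16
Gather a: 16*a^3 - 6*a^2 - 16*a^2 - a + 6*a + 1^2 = 16*a^3 - 22*a^2 + 5*a + 1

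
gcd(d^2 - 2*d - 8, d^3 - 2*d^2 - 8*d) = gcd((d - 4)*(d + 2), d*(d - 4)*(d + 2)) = d^2 - 2*d - 8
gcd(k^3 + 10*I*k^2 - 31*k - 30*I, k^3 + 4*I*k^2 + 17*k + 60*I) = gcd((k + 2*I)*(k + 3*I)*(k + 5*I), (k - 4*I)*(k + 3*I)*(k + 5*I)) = k^2 + 8*I*k - 15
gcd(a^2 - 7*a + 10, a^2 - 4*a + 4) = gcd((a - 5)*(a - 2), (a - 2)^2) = a - 2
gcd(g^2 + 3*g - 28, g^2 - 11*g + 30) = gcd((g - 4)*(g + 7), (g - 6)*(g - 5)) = 1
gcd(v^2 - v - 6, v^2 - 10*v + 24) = 1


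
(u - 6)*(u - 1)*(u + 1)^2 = u^4 - 5*u^3 - 7*u^2 + 5*u + 6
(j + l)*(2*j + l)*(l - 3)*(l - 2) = 2*j^2*l^2 - 10*j^2*l + 12*j^2 + 3*j*l^3 - 15*j*l^2 + 18*j*l + l^4 - 5*l^3 + 6*l^2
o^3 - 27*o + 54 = (o - 3)^2*(o + 6)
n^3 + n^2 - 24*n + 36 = (n - 3)*(n - 2)*(n + 6)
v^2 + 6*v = v*(v + 6)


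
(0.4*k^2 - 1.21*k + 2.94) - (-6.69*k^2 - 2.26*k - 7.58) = 7.09*k^2 + 1.05*k + 10.52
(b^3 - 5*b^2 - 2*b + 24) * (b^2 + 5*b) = b^5 - 27*b^3 + 14*b^2 + 120*b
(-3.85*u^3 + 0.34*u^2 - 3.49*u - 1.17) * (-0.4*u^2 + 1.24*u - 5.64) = 1.54*u^5 - 4.91*u^4 + 23.5316*u^3 - 5.7772*u^2 + 18.2328*u + 6.5988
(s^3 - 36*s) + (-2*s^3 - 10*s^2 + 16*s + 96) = -s^3 - 10*s^2 - 20*s + 96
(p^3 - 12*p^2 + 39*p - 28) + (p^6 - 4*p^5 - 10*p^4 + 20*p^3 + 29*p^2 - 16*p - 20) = p^6 - 4*p^5 - 10*p^4 + 21*p^3 + 17*p^2 + 23*p - 48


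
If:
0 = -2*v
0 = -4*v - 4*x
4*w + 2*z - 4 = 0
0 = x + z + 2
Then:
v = 0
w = 2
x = 0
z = -2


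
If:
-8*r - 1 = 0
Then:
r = -1/8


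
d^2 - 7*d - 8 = (d - 8)*(d + 1)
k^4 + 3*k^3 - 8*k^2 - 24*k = k*(k + 3)*(k - 2*sqrt(2))*(k + 2*sqrt(2))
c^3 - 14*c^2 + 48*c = c*(c - 8)*(c - 6)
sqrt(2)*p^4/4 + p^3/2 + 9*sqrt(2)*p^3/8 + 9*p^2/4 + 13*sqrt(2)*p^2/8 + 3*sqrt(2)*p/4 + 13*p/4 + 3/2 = (p/2 + sqrt(2)/2)*(p + 1)*(p + 3/2)*(sqrt(2)*p/2 + sqrt(2))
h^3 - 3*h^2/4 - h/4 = h*(h - 1)*(h + 1/4)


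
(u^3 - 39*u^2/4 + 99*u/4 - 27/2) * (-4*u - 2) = -4*u^4 + 37*u^3 - 159*u^2/2 + 9*u/2 + 27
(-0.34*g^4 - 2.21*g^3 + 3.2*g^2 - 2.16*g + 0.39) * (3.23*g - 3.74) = -1.0982*g^5 - 5.8667*g^4 + 18.6014*g^3 - 18.9448*g^2 + 9.3381*g - 1.4586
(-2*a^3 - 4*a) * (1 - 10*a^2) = 20*a^5 + 38*a^3 - 4*a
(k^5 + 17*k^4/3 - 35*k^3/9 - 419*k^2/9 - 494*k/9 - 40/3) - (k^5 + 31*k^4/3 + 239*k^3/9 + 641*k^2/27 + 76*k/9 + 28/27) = -14*k^4/3 - 274*k^3/9 - 1898*k^2/27 - 190*k/3 - 388/27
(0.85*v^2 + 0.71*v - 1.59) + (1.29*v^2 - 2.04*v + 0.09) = 2.14*v^2 - 1.33*v - 1.5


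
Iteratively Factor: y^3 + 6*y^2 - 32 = (y + 4)*(y^2 + 2*y - 8) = (y + 4)^2*(y - 2)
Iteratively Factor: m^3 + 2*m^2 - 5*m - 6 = (m + 3)*(m^2 - m - 2) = (m + 1)*(m + 3)*(m - 2)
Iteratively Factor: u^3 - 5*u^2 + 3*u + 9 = (u - 3)*(u^2 - 2*u - 3) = (u - 3)^2*(u + 1)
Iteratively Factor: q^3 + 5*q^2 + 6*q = (q + 2)*(q^2 + 3*q) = q*(q + 2)*(q + 3)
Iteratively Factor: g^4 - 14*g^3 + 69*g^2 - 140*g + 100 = (g - 2)*(g^3 - 12*g^2 + 45*g - 50) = (g - 2)^2*(g^2 - 10*g + 25) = (g - 5)*(g - 2)^2*(g - 5)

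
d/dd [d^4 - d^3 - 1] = d^2*(4*d - 3)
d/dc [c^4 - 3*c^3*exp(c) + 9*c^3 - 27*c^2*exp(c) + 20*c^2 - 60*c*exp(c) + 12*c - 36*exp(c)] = -3*c^3*exp(c) + 4*c^3 - 36*c^2*exp(c) + 27*c^2 - 114*c*exp(c) + 40*c - 96*exp(c) + 12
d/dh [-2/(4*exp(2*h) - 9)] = 16*exp(2*h)/(4*exp(2*h) - 9)^2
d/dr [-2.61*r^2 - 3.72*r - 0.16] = -5.22*r - 3.72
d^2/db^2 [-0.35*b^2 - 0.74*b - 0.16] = -0.700000000000000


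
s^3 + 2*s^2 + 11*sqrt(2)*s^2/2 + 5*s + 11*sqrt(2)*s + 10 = (s + 2)*(s + sqrt(2)/2)*(s + 5*sqrt(2))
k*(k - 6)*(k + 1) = k^3 - 5*k^2 - 6*k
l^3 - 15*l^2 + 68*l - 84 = (l - 7)*(l - 6)*(l - 2)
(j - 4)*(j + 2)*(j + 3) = j^3 + j^2 - 14*j - 24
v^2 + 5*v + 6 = (v + 2)*(v + 3)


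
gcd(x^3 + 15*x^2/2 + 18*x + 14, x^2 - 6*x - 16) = x + 2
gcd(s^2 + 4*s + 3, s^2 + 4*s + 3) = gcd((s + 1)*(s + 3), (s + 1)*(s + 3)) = s^2 + 4*s + 3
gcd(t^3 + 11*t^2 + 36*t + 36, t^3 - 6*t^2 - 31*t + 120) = 1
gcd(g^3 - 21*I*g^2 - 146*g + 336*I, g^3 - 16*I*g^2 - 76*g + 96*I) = g^2 - 14*I*g - 48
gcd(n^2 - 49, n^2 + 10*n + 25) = 1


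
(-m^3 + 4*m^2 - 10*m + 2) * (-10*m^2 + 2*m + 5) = 10*m^5 - 42*m^4 + 103*m^3 - 20*m^2 - 46*m + 10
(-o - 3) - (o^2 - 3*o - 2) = -o^2 + 2*o - 1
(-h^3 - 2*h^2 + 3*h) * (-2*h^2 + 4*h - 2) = 2*h^5 - 12*h^3 + 16*h^2 - 6*h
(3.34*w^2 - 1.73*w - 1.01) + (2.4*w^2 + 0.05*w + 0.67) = 5.74*w^2 - 1.68*w - 0.34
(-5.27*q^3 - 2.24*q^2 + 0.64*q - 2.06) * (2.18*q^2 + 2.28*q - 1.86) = -11.4886*q^5 - 16.8988*q^4 + 6.0902*q^3 + 1.1348*q^2 - 5.8872*q + 3.8316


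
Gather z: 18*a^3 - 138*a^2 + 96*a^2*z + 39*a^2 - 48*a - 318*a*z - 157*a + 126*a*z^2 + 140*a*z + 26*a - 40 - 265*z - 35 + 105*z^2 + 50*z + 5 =18*a^3 - 99*a^2 - 179*a + z^2*(126*a + 105) + z*(96*a^2 - 178*a - 215) - 70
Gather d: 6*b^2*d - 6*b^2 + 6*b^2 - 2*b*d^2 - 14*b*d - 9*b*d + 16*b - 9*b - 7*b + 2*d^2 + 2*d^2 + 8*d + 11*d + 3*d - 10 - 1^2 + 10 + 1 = d^2*(4 - 2*b) + d*(6*b^2 - 23*b + 22)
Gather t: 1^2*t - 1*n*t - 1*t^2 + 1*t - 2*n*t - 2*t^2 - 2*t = -3*n*t - 3*t^2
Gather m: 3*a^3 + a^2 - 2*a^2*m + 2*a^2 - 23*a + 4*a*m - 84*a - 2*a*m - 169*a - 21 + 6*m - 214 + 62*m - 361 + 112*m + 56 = 3*a^3 + 3*a^2 - 276*a + m*(-2*a^2 + 2*a + 180) - 540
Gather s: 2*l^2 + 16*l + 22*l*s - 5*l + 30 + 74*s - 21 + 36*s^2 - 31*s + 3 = 2*l^2 + 11*l + 36*s^2 + s*(22*l + 43) + 12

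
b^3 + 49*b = b*(b - 7*I)*(b + 7*I)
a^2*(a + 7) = a^3 + 7*a^2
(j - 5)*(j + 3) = j^2 - 2*j - 15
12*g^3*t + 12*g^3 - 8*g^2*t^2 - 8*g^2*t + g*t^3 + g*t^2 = (-6*g + t)*(-2*g + t)*(g*t + g)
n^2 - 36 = (n - 6)*(n + 6)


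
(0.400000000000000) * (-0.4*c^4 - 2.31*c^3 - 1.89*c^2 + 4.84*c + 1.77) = -0.16*c^4 - 0.924*c^3 - 0.756*c^2 + 1.936*c + 0.708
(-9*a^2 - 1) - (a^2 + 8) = -10*a^2 - 9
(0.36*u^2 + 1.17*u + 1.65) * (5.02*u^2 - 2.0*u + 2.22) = 1.8072*u^4 + 5.1534*u^3 + 6.7422*u^2 - 0.7026*u + 3.663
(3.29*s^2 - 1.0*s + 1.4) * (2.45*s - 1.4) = 8.0605*s^3 - 7.056*s^2 + 4.83*s - 1.96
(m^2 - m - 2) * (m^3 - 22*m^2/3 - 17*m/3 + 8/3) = m^5 - 25*m^4/3 - m^3/3 + 23*m^2 + 26*m/3 - 16/3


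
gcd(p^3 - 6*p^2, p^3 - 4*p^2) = p^2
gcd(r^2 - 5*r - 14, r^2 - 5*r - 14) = r^2 - 5*r - 14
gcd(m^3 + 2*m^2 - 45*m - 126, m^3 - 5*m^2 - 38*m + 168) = m^2 - m - 42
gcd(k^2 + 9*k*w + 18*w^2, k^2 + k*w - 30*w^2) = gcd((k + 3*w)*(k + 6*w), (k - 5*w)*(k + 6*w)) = k + 6*w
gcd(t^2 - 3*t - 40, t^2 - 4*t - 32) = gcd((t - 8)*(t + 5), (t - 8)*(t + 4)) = t - 8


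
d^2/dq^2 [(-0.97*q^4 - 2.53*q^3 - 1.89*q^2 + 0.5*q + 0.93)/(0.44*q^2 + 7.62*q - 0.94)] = (-0.375584*q^6 - 19.513296*q^5 - 335.527656*q^4 - 171.86484*q^3 + 94.836264*q^2 + 6.53637600000002*q + 112.591872)/(0.085184*q^6 + 4.425696*q^5 + 76.099056*q^4 + 423.540936*q^3 - 162.575256*q^2 + 20.199096*q - 0.830584)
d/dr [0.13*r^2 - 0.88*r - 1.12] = 0.26*r - 0.88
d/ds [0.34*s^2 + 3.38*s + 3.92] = 0.68*s + 3.38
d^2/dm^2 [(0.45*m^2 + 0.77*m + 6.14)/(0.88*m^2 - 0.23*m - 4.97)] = (1.374736*m^3 + 40.337616*m^2 + 12.749616*m + 74.827856)/(0.681472*m^6 - 0.534336*m^5 - 11.406648*m^4 + 6.023401*m^3 + 64.421637*m^2 - 17.043621*m - 122.763473)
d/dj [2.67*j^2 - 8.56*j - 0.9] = 5.34*j - 8.56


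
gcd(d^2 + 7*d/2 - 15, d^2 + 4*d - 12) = d + 6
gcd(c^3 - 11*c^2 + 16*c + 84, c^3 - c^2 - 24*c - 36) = c^2 - 4*c - 12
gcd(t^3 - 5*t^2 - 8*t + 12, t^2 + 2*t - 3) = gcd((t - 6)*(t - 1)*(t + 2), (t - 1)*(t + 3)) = t - 1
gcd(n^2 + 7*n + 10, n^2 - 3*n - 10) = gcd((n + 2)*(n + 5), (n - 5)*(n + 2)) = n + 2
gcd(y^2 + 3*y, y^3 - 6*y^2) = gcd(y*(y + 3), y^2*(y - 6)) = y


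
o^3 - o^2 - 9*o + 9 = (o - 3)*(o - 1)*(o + 3)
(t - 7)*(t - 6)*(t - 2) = t^3 - 15*t^2 + 68*t - 84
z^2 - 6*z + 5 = (z - 5)*(z - 1)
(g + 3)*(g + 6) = g^2 + 9*g + 18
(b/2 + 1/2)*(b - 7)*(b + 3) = b^3/2 - 3*b^2/2 - 25*b/2 - 21/2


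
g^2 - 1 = (g - 1)*(g + 1)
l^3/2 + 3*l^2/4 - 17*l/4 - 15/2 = (l/2 + 1)*(l - 3)*(l + 5/2)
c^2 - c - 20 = (c - 5)*(c + 4)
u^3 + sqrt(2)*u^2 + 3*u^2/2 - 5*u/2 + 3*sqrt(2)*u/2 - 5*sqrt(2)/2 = (u - 1)*(u + 5/2)*(u + sqrt(2))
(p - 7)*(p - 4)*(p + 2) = p^3 - 9*p^2 + 6*p + 56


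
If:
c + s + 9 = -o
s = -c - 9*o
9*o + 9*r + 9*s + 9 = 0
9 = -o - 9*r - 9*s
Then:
No Solution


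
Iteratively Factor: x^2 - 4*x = (x)*(x - 4)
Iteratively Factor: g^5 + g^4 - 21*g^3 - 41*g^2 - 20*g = (g + 1)*(g^4 - 21*g^2 - 20*g) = (g + 1)*(g + 4)*(g^3 - 4*g^2 - 5*g) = g*(g + 1)*(g + 4)*(g^2 - 4*g - 5) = g*(g - 5)*(g + 1)*(g + 4)*(g + 1)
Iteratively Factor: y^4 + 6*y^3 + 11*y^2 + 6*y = (y + 2)*(y^3 + 4*y^2 + 3*y) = (y + 2)*(y + 3)*(y^2 + y) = (y + 1)*(y + 2)*(y + 3)*(y)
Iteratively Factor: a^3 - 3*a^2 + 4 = (a - 2)*(a^2 - a - 2) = (a - 2)^2*(a + 1)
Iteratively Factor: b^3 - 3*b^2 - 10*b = (b)*(b^2 - 3*b - 10) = b*(b - 5)*(b + 2)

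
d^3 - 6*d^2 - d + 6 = (d - 6)*(d - 1)*(d + 1)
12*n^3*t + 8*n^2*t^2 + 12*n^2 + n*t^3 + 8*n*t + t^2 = (2*n + t)*(6*n + t)*(n*t + 1)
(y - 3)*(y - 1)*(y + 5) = y^3 + y^2 - 17*y + 15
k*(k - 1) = k^2 - k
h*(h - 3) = h^2 - 3*h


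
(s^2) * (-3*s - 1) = -3*s^3 - s^2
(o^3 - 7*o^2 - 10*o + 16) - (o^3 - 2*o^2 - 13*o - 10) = -5*o^2 + 3*o + 26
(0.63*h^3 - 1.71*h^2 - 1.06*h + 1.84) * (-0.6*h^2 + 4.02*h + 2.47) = -0.378*h^5 + 3.5586*h^4 - 4.6821*h^3 - 9.5889*h^2 + 4.7786*h + 4.5448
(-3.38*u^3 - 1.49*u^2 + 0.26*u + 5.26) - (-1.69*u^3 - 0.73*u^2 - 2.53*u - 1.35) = -1.69*u^3 - 0.76*u^2 + 2.79*u + 6.61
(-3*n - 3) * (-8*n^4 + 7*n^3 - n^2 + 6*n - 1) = 24*n^5 + 3*n^4 - 18*n^3 - 15*n^2 - 15*n + 3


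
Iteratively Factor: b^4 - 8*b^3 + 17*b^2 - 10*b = (b - 5)*(b^3 - 3*b^2 + 2*b) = (b - 5)*(b - 2)*(b^2 - b) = b*(b - 5)*(b - 2)*(b - 1)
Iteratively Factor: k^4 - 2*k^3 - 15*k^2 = (k - 5)*(k^3 + 3*k^2) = (k - 5)*(k + 3)*(k^2) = k*(k - 5)*(k + 3)*(k)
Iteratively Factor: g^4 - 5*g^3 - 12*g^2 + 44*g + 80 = (g + 2)*(g^3 - 7*g^2 + 2*g + 40) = (g - 4)*(g + 2)*(g^2 - 3*g - 10) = (g - 4)*(g + 2)^2*(g - 5)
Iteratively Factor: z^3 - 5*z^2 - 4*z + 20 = (z + 2)*(z^2 - 7*z + 10) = (z - 2)*(z + 2)*(z - 5)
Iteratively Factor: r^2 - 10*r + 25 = (r - 5)*(r - 5)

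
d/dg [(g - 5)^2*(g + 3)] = (g - 5)*(3*g + 1)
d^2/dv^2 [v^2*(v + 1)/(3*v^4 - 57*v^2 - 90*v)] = 2*(v^6 + 3*v^5 + 57*v^4 + 229*v^3 + 180*v^2 + 330)/(3*(v^9 - 57*v^7 - 90*v^6 + 1083*v^5 + 3420*v^4 - 4159*v^3 - 32490*v^2 - 51300*v - 27000))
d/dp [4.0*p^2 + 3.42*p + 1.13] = 8.0*p + 3.42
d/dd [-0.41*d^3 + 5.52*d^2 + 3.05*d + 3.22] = -1.23*d^2 + 11.04*d + 3.05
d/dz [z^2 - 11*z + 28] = 2*z - 11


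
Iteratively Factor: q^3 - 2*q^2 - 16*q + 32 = (q - 4)*(q^2 + 2*q - 8) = (q - 4)*(q + 4)*(q - 2)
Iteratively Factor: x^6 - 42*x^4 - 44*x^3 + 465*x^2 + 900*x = (x + 3)*(x^5 - 3*x^4 - 33*x^3 + 55*x^2 + 300*x) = (x + 3)*(x + 4)*(x^4 - 7*x^3 - 5*x^2 + 75*x) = (x + 3)^2*(x + 4)*(x^3 - 10*x^2 + 25*x) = (x - 5)*(x + 3)^2*(x + 4)*(x^2 - 5*x) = (x - 5)^2*(x + 3)^2*(x + 4)*(x)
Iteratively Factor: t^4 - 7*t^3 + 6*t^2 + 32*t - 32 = (t + 2)*(t^3 - 9*t^2 + 24*t - 16) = (t - 4)*(t + 2)*(t^2 - 5*t + 4) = (t - 4)*(t - 1)*(t + 2)*(t - 4)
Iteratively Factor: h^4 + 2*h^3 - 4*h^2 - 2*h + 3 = (h + 3)*(h^3 - h^2 - h + 1) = (h + 1)*(h + 3)*(h^2 - 2*h + 1) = (h - 1)*(h + 1)*(h + 3)*(h - 1)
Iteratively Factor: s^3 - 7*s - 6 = (s - 3)*(s^2 + 3*s + 2) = (s - 3)*(s + 2)*(s + 1)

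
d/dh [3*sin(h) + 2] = 3*cos(h)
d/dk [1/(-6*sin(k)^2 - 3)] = 2*sin(2*k)/(3*(2 - cos(2*k))^2)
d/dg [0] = 0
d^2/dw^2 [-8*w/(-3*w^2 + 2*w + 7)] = 16*(-4*w*(3*w - 1)^2 + (2 - 9*w)*(-3*w^2 + 2*w + 7))/(-3*w^2 + 2*w + 7)^3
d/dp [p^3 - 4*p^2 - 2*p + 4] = 3*p^2 - 8*p - 2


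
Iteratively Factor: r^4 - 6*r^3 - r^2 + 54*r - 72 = (r - 2)*(r^3 - 4*r^2 - 9*r + 36) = (r - 4)*(r - 2)*(r^2 - 9) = (r - 4)*(r - 2)*(r + 3)*(r - 3)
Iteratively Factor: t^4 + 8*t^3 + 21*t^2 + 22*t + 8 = (t + 1)*(t^3 + 7*t^2 + 14*t + 8) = (t + 1)*(t + 4)*(t^2 + 3*t + 2) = (t + 1)^2*(t + 4)*(t + 2)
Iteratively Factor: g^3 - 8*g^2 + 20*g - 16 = (g - 4)*(g^2 - 4*g + 4) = (g - 4)*(g - 2)*(g - 2)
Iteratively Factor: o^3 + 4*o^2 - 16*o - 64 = (o - 4)*(o^2 + 8*o + 16) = (o - 4)*(o + 4)*(o + 4)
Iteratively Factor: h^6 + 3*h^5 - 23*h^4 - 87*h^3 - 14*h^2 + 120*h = (h - 5)*(h^5 + 8*h^4 + 17*h^3 - 2*h^2 - 24*h) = h*(h - 5)*(h^4 + 8*h^3 + 17*h^2 - 2*h - 24) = h*(h - 5)*(h + 2)*(h^3 + 6*h^2 + 5*h - 12) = h*(h - 5)*(h + 2)*(h + 4)*(h^2 + 2*h - 3) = h*(h - 5)*(h - 1)*(h + 2)*(h + 4)*(h + 3)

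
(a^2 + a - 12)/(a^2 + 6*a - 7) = (a^2 + a - 12)/(a^2 + 6*a - 7)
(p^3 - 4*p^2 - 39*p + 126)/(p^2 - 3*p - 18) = (-p^3 + 4*p^2 + 39*p - 126)/(-p^2 + 3*p + 18)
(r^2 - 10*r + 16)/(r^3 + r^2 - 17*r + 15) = (r^2 - 10*r + 16)/(r^3 + r^2 - 17*r + 15)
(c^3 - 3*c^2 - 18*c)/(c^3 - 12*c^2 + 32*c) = (c^2 - 3*c - 18)/(c^2 - 12*c + 32)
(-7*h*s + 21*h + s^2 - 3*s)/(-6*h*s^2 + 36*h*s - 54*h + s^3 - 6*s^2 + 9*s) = (-7*h + s)/(-6*h*s + 18*h + s^2 - 3*s)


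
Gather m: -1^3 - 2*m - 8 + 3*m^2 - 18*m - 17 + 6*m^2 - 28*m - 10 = 9*m^2 - 48*m - 36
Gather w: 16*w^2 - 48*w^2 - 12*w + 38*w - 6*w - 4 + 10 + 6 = -32*w^2 + 20*w + 12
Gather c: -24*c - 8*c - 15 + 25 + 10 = 20 - 32*c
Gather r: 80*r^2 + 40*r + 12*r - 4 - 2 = 80*r^2 + 52*r - 6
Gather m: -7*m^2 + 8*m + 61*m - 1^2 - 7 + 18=-7*m^2 + 69*m + 10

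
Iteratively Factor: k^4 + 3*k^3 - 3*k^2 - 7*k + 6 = (k - 1)*(k^3 + 4*k^2 + k - 6) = (k - 1)*(k + 2)*(k^2 + 2*k - 3) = (k - 1)*(k + 2)*(k + 3)*(k - 1)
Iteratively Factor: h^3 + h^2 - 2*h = (h - 1)*(h^2 + 2*h) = (h - 1)*(h + 2)*(h)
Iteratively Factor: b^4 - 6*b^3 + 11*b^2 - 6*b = (b - 2)*(b^3 - 4*b^2 + 3*b) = (b - 2)*(b - 1)*(b^2 - 3*b) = b*(b - 2)*(b - 1)*(b - 3)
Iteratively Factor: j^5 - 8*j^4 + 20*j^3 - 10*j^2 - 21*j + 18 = (j - 3)*(j^4 - 5*j^3 + 5*j^2 + 5*j - 6) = (j - 3)*(j - 1)*(j^3 - 4*j^2 + j + 6) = (j - 3)*(j - 1)*(j + 1)*(j^2 - 5*j + 6) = (j - 3)*(j - 2)*(j - 1)*(j + 1)*(j - 3)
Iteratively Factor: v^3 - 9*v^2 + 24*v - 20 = (v - 2)*(v^2 - 7*v + 10) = (v - 5)*(v - 2)*(v - 2)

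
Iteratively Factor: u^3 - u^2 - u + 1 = (u + 1)*(u^2 - 2*u + 1) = (u - 1)*(u + 1)*(u - 1)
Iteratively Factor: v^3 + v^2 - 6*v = (v - 2)*(v^2 + 3*v) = (v - 2)*(v + 3)*(v)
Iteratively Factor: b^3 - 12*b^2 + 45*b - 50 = (b - 5)*(b^2 - 7*b + 10) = (b - 5)^2*(b - 2)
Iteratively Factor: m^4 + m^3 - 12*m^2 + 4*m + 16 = (m + 4)*(m^3 - 3*m^2 + 4) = (m + 1)*(m + 4)*(m^2 - 4*m + 4) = (m - 2)*(m + 1)*(m + 4)*(m - 2)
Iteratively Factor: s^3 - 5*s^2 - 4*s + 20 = (s - 5)*(s^2 - 4) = (s - 5)*(s - 2)*(s + 2)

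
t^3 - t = t*(t - 1)*(t + 1)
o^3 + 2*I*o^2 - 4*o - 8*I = (o - 2)*(o + 2)*(o + 2*I)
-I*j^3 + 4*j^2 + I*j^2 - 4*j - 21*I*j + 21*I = (j - 3*I)*(j + 7*I)*(-I*j + I)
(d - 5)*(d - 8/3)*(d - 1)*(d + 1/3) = d^4 - 25*d^3/3 + 163*d^2/9 - 19*d/3 - 40/9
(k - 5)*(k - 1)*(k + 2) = k^3 - 4*k^2 - 7*k + 10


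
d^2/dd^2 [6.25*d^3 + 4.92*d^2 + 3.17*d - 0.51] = 37.5*d + 9.84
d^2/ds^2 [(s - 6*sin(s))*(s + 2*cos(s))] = 6*s*sin(s) - 2*s*cos(s) - 4*sin(s) + 24*sin(2*s) - 12*cos(s) + 2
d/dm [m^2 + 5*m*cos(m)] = -5*m*sin(m) + 2*m + 5*cos(m)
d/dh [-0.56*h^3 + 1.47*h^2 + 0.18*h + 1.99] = -1.68*h^2 + 2.94*h + 0.18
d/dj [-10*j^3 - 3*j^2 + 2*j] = -30*j^2 - 6*j + 2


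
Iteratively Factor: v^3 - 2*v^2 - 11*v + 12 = (v - 1)*(v^2 - v - 12) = (v - 4)*(v - 1)*(v + 3)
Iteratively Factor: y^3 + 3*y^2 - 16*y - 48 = (y + 4)*(y^2 - y - 12) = (y - 4)*(y + 4)*(y + 3)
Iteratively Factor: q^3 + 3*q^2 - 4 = (q + 2)*(q^2 + q - 2) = (q - 1)*(q + 2)*(q + 2)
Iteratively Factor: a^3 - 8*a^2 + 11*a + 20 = (a + 1)*(a^2 - 9*a + 20) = (a - 5)*(a + 1)*(a - 4)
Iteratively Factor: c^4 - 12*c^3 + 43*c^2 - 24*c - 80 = (c - 4)*(c^3 - 8*c^2 + 11*c + 20) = (c - 5)*(c - 4)*(c^2 - 3*c - 4) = (c - 5)*(c - 4)*(c + 1)*(c - 4)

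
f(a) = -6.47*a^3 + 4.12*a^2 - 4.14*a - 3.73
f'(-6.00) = -752.34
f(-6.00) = 1566.95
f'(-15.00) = -4494.99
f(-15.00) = 22821.62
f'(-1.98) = -96.55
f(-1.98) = 70.84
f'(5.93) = -637.83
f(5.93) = -1232.58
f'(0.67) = -7.33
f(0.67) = -6.60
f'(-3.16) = -224.00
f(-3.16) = 254.65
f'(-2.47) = -142.91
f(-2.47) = 129.13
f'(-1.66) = -71.30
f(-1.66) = 44.09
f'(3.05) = -159.57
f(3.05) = -161.60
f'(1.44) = -32.52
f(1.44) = -20.47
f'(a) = -19.41*a^2 + 8.24*a - 4.14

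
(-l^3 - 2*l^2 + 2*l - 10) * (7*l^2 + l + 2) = -7*l^5 - 15*l^4 + 10*l^3 - 72*l^2 - 6*l - 20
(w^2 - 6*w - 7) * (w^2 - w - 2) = w^4 - 7*w^3 - 3*w^2 + 19*w + 14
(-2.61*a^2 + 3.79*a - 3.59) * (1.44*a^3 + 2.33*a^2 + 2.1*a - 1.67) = -3.7584*a^5 - 0.623699999999999*a^4 - 1.8199*a^3 + 3.953*a^2 - 13.8683*a + 5.9953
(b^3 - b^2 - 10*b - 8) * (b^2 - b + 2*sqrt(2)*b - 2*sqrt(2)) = b^5 - 2*b^4 + 2*sqrt(2)*b^4 - 9*b^3 - 4*sqrt(2)*b^3 - 18*sqrt(2)*b^2 + 2*b^2 + 4*sqrt(2)*b + 8*b + 16*sqrt(2)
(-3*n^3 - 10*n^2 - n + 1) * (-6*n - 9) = 18*n^4 + 87*n^3 + 96*n^2 + 3*n - 9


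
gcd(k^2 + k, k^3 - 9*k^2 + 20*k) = k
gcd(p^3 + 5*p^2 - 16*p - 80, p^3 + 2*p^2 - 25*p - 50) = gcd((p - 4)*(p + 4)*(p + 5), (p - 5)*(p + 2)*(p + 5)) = p + 5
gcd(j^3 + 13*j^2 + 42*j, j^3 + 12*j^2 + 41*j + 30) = j + 6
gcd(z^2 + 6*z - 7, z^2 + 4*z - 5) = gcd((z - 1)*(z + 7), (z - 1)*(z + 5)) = z - 1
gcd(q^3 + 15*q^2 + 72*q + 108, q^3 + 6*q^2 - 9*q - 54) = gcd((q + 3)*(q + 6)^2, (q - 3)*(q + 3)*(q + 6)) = q^2 + 9*q + 18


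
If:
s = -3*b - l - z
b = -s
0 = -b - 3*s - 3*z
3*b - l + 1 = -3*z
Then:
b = -3/23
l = 8/23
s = 3/23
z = -2/23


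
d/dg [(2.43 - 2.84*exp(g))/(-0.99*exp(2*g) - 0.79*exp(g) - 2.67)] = (-2.8116*exp(2*g) + 4.8114*exp(g) + 9.5025)*exp(g)/(0.9801*exp(4*g) + 1.5642*exp(3*g) + 5.9107*exp(2*g) + 4.2186*exp(g) + 7.1289)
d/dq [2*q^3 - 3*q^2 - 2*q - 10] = 6*q^2 - 6*q - 2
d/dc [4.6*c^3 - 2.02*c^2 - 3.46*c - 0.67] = 13.8*c^2 - 4.04*c - 3.46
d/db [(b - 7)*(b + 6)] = 2*b - 1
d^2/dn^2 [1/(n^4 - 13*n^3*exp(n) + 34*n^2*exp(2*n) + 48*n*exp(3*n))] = (n*(n^3 - 13*n^2*exp(n) + 34*n*exp(2*n) + 48*exp(3*n))*(13*n^3*exp(n) - 136*n^2*exp(2*n) + 78*n^2*exp(n) - 12*n^2 - 432*n*exp(3*n) - 272*n*exp(2*n) + 78*n*exp(n) - 288*exp(3*n) - 68*exp(2*n)) + 2*(-13*n^3*exp(n) + 4*n^3 + 68*n^2*exp(2*n) - 39*n^2*exp(n) + 144*n*exp(3*n) + 68*n*exp(2*n) + 48*exp(3*n))^2)/(n^3*(n^3 - 13*n^2*exp(n) + 34*n*exp(2*n) + 48*exp(3*n))^3)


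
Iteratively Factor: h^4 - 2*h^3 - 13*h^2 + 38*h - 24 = (h - 3)*(h^3 + h^2 - 10*h + 8) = (h - 3)*(h - 1)*(h^2 + 2*h - 8) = (h - 3)*(h - 2)*(h - 1)*(h + 4)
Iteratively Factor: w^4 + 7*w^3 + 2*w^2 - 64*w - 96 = (w + 2)*(w^3 + 5*w^2 - 8*w - 48) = (w - 3)*(w + 2)*(w^2 + 8*w + 16) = (w - 3)*(w + 2)*(w + 4)*(w + 4)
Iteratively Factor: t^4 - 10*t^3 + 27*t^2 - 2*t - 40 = (t + 1)*(t^3 - 11*t^2 + 38*t - 40) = (t - 5)*(t + 1)*(t^2 - 6*t + 8) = (t - 5)*(t - 4)*(t + 1)*(t - 2)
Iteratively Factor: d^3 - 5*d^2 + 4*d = (d - 4)*(d^2 - d) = d*(d - 4)*(d - 1)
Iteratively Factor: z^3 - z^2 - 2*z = (z + 1)*(z^2 - 2*z) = (z - 2)*(z + 1)*(z)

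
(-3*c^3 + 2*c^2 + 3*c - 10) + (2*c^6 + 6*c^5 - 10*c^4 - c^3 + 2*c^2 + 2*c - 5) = 2*c^6 + 6*c^5 - 10*c^4 - 4*c^3 + 4*c^2 + 5*c - 15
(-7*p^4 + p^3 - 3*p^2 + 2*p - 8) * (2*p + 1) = -14*p^5 - 5*p^4 - 5*p^3 + p^2 - 14*p - 8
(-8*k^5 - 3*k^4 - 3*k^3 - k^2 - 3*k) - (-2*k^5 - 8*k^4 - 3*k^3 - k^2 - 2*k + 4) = -6*k^5 + 5*k^4 - k - 4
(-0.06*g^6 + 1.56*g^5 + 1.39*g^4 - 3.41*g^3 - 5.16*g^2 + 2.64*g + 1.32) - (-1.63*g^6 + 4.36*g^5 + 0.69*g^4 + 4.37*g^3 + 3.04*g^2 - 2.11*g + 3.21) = 1.57*g^6 - 2.8*g^5 + 0.7*g^4 - 7.78*g^3 - 8.2*g^2 + 4.75*g - 1.89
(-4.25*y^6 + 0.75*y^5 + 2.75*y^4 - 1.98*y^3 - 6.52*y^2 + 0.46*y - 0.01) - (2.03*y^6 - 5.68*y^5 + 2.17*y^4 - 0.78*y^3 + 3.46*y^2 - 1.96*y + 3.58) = -6.28*y^6 + 6.43*y^5 + 0.58*y^4 - 1.2*y^3 - 9.98*y^2 + 2.42*y - 3.59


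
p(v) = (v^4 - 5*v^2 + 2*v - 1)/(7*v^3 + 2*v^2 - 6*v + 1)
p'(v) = (-21*v^2 - 4*v + 6)*(v^4 - 5*v^2 + 2*v - 1)/(7*v^3 + 2*v^2 - 6*v + 1)^2 + (4*v^3 - 10*v + 2)/(7*v^3 + 2*v^2 - 6*v + 1)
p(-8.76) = -1.22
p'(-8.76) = 0.15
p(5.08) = 0.58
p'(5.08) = 0.16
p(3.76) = 0.36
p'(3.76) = 0.18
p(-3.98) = -0.42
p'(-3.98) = 0.21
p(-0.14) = -0.74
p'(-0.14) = -0.63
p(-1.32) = 2.52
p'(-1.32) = 15.65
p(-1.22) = 6.13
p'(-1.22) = 83.40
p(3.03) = 0.22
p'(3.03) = 0.20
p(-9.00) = -1.26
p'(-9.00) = 0.15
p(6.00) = 0.73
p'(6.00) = 0.16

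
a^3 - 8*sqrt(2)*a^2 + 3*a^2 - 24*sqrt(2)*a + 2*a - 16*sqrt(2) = (a + 1)*(a + 2)*(a - 8*sqrt(2))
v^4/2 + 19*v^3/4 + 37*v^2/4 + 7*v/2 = v*(v/2 + 1)*(v + 1/2)*(v + 7)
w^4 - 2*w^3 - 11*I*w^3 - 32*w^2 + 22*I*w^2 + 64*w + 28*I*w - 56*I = (w - 2)*(w - 7*I)*(w - 2*I)^2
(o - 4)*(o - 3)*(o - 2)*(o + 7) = o^4 - 2*o^3 - 37*o^2 + 158*o - 168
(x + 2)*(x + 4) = x^2 + 6*x + 8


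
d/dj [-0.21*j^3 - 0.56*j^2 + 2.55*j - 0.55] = -0.63*j^2 - 1.12*j + 2.55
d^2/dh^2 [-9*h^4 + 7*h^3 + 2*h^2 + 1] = -108*h^2 + 42*h + 4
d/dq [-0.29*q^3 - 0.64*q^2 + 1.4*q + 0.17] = -0.87*q^2 - 1.28*q + 1.4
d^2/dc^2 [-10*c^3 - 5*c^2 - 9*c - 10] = -60*c - 10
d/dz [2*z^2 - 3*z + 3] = 4*z - 3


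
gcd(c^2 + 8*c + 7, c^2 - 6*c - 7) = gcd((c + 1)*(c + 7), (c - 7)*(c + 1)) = c + 1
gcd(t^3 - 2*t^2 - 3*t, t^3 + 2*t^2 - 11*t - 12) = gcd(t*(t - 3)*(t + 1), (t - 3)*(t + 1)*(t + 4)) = t^2 - 2*t - 3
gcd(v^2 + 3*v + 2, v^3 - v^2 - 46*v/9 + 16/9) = v + 2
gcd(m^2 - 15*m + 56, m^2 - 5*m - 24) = m - 8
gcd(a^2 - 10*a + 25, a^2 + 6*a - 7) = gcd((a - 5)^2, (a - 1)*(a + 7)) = 1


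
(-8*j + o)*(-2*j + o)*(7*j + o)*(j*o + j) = 112*j^4*o + 112*j^4 - 54*j^3*o^2 - 54*j^3*o - 3*j^2*o^3 - 3*j^2*o^2 + j*o^4 + j*o^3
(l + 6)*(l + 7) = l^2 + 13*l + 42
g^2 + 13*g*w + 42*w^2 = (g + 6*w)*(g + 7*w)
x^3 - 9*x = x*(x - 3)*(x + 3)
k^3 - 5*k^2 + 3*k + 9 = (k - 3)^2*(k + 1)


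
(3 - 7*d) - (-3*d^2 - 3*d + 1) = 3*d^2 - 4*d + 2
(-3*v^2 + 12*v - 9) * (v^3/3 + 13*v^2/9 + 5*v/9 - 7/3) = -v^5 - v^4/3 + 38*v^3/3 + 2*v^2/3 - 33*v + 21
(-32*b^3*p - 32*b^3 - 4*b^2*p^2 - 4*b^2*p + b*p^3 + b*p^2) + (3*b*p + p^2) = -32*b^3*p - 32*b^3 - 4*b^2*p^2 - 4*b^2*p + b*p^3 + b*p^2 + 3*b*p + p^2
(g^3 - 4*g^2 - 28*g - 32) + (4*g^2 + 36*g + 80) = g^3 + 8*g + 48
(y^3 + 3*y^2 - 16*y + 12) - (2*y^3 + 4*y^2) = -y^3 - y^2 - 16*y + 12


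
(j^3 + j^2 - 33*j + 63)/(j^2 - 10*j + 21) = (j^2 + 4*j - 21)/(j - 7)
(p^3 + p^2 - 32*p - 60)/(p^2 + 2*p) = p - 1 - 30/p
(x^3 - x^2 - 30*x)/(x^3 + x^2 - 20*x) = (x - 6)/(x - 4)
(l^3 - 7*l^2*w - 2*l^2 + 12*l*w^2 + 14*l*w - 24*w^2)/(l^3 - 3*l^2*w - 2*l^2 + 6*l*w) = (l - 4*w)/l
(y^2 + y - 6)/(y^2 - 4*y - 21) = (y - 2)/(y - 7)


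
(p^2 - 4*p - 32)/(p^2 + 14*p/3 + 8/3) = 3*(p - 8)/(3*p + 2)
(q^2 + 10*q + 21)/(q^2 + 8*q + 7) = (q + 3)/(q + 1)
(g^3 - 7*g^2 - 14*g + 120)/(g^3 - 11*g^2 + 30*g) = (g + 4)/g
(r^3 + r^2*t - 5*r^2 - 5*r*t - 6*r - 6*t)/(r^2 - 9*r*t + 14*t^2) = (r^3 + r^2*t - 5*r^2 - 5*r*t - 6*r - 6*t)/(r^2 - 9*r*t + 14*t^2)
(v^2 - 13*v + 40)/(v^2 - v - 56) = (v - 5)/(v + 7)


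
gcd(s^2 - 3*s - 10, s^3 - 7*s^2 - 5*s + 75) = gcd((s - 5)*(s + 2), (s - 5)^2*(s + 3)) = s - 5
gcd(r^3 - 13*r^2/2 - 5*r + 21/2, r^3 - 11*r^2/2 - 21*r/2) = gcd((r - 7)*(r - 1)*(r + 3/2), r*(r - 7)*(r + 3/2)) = r^2 - 11*r/2 - 21/2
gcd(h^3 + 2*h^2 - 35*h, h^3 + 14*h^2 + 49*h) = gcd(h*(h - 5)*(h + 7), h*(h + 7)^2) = h^2 + 7*h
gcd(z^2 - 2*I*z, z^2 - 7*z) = z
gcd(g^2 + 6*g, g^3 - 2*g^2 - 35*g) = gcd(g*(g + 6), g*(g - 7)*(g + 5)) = g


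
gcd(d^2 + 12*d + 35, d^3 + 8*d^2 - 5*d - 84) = d + 7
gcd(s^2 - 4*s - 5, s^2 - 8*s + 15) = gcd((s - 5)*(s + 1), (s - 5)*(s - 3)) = s - 5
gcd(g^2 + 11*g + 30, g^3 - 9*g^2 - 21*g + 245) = g + 5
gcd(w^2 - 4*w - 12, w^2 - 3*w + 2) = 1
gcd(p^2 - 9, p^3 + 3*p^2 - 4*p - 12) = p + 3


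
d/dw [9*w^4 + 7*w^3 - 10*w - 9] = 36*w^3 + 21*w^2 - 10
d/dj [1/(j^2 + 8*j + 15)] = 2*(-j - 4)/(j^2 + 8*j + 15)^2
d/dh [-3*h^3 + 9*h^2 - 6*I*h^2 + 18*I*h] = -9*h^2 + h*(18 - 12*I) + 18*I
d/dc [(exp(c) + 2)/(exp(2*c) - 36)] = (-2*(exp(c) + 2)*exp(c) + exp(2*c) - 36)*exp(c)/(exp(2*c) - 36)^2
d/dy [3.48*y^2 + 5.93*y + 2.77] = 6.96*y + 5.93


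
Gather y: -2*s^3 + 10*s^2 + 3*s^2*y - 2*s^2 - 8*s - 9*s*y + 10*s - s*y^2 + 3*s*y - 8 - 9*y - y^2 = -2*s^3 + 8*s^2 + 2*s + y^2*(-s - 1) + y*(3*s^2 - 6*s - 9) - 8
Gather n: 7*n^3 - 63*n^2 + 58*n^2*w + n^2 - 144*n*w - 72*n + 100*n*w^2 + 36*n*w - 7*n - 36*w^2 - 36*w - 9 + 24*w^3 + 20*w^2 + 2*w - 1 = 7*n^3 + n^2*(58*w - 62) + n*(100*w^2 - 108*w - 79) + 24*w^3 - 16*w^2 - 34*w - 10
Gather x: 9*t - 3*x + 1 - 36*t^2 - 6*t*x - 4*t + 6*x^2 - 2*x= -36*t^2 + 5*t + 6*x^2 + x*(-6*t - 5) + 1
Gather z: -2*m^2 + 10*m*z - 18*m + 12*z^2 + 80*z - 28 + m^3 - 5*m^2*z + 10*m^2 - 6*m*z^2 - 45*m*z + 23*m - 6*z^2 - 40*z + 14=m^3 + 8*m^2 + 5*m + z^2*(6 - 6*m) + z*(-5*m^2 - 35*m + 40) - 14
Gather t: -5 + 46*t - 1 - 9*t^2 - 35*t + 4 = -9*t^2 + 11*t - 2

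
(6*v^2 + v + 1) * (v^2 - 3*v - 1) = 6*v^4 - 17*v^3 - 8*v^2 - 4*v - 1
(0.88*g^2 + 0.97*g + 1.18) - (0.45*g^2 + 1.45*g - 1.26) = 0.43*g^2 - 0.48*g + 2.44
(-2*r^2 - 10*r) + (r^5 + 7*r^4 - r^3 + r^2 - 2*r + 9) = r^5 + 7*r^4 - r^3 - r^2 - 12*r + 9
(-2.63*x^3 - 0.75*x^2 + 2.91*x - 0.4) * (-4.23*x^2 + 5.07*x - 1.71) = 11.1249*x^5 - 10.1616*x^4 - 11.6145*x^3 + 17.7282*x^2 - 7.0041*x + 0.684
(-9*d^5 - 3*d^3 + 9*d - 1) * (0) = 0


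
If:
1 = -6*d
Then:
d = -1/6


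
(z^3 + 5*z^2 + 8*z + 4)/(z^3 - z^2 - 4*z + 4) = (z^2 + 3*z + 2)/(z^2 - 3*z + 2)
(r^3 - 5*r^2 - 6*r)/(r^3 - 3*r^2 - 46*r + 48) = r*(r^2 - 5*r - 6)/(r^3 - 3*r^2 - 46*r + 48)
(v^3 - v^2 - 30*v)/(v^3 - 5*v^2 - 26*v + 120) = v/(v - 4)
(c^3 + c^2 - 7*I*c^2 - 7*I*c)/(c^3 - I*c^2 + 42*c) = (c + 1)/(c + 6*I)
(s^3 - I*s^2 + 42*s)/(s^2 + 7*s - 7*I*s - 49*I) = s*(s + 6*I)/(s + 7)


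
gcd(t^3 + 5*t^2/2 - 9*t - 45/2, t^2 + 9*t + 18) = t + 3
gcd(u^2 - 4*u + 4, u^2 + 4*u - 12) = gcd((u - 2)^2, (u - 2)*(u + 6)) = u - 2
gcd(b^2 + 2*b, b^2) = b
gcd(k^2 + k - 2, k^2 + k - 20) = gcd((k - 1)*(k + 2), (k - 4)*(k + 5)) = 1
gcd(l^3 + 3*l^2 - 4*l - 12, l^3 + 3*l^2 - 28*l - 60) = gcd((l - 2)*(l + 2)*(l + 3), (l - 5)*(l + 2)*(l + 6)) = l + 2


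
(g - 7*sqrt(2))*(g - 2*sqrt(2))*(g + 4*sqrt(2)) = g^3 - 5*sqrt(2)*g^2 - 44*g + 112*sqrt(2)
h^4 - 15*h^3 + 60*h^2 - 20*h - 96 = (h - 8)*(h - 6)*(h - 2)*(h + 1)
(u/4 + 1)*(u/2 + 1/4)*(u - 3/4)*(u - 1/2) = u^4/8 + 13*u^3/32 - 13*u^2/32 - 13*u/128 + 3/32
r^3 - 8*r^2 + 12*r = r*(r - 6)*(r - 2)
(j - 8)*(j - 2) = j^2 - 10*j + 16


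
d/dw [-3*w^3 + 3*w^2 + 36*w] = -9*w^2 + 6*w + 36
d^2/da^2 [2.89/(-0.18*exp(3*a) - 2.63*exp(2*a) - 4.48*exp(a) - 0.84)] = (-2.89*(0.54*exp(2*a) + 5.26*exp(a) + 4.48)*(1.08*exp(2*a) + 10.52*exp(a) + 8.96)*exp(a) + (4.6818*exp(2*a) + 30.4028*exp(a) + 12.9472)*(0.18*exp(3*a) + 2.63*exp(2*a) + 4.48*exp(a) + 0.84))*exp(a)/(0.18*exp(3*a) + 2.63*exp(2*a) + 4.48*exp(a) + 0.84)^3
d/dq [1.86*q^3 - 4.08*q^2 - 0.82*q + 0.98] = 5.58*q^2 - 8.16*q - 0.82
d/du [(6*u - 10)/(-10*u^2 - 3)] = 2*(30*u^2 - 100*u - 9)/(100*u^4 + 60*u^2 + 9)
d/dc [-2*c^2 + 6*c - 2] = 6 - 4*c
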